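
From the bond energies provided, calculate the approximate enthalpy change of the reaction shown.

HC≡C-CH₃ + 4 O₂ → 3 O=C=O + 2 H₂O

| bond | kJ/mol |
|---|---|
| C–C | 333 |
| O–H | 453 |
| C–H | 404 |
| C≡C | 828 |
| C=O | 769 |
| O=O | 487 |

Bonds broken (reactants):
  C≡C: 1 × 828 = 828
  C–C: 1 × 333 = 333
  C–H: 4 × 404 = 1616
  O=O: 4 × 487 = 1948
  Σ(broken) = 4725 kJ
Bonds formed (products):
  C=O: 6 × 769 = 4614
  O–H: 4 × 453 = 1812
  Σ(formed) = 6426 kJ
ΔH = Σ(broken) − Σ(formed) = 4725 − 6426 = −1701 kJ

ΔH ≈ −1701 kJ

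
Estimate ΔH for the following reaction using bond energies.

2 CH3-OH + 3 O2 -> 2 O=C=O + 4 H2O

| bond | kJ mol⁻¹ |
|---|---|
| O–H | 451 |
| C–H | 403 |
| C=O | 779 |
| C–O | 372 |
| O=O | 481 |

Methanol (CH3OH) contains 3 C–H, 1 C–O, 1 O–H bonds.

Bonds broken (reactants):
  C–H: 6 × 403 = 2418
  C–O: 2 × 372 = 744
  O–H: 2 × 451 = 902
  O=O: 3 × 481 = 1443
  Σ(broken) = 5507 kJ
Bonds formed (products):
  C=O: 4 × 779 = 3116
  O–H: 8 × 451 = 3608
  Σ(formed) = 6724 kJ
ΔH = Σ(broken) − Σ(formed) = 5507 − 6724 = −1217 kJ

ΔH ≈ −1217 kJ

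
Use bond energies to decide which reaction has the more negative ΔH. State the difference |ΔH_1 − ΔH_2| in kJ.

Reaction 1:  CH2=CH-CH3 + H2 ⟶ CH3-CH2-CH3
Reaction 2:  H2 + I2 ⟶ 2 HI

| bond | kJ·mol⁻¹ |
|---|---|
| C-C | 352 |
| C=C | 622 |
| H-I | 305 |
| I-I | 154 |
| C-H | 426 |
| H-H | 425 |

Reaction 1:
  Bonds broken (reactants):
    C-C: 1 × 352 = 352
    C-H: 6 × 426 = 2556
    C=C: 1 × 622 = 622
    H-H: 1 × 425 = 425
    Σ(broken) = 3955 kJ
  Bonds formed (products):
    C-C: 2 × 352 = 704
    C-H: 8 × 426 = 3408
    Σ(formed) = 4112 kJ
  ΔH_1 = 3955 − 4112 = −157 kJ
Reaction 2:
  Bonds broken (reactants):
    H-H: 1 × 425 = 425
    I-I: 1 × 154 = 154
    Σ(broken) = 579 kJ
  Bonds formed (products):
    H-I: 2 × 305 = 610
    Σ(formed) = 610 kJ
  ΔH_2 = 579 − 610 = −31 kJ
ΔH_1 − ΔH_2 = −126 kJ, so reaction 1 has the more negative ΔH; |ΔH_1 − ΔH_2| = 126 kJ.

Reaction 1, by 126 kJ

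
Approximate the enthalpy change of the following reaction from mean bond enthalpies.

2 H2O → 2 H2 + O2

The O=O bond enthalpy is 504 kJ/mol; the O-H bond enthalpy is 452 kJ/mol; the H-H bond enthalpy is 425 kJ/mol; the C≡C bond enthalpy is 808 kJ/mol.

Bonds broken (reactants):
  O-H: 4 × 452 = 1808
  Σ(broken) = 1808 kJ
Bonds formed (products):
  H-H: 2 × 425 = 850
  O=O: 1 × 504 = 504
  Σ(formed) = 1354 kJ
ΔH = Σ(broken) − Σ(formed) = 1808 − 1354 = +454 kJ

ΔH ≈ +454 kJ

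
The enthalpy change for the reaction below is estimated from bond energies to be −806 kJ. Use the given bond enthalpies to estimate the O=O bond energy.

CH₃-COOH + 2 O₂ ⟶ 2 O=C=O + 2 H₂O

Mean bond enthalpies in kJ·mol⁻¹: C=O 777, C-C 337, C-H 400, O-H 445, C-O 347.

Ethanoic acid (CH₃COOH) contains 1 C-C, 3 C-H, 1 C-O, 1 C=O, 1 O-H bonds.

D(O=O) ≈ 488 kJ/mol

Let D be the O=O bond energy.
Σ(broken) = 1×337 + 3×400 + 1×347 + 1×777 + 1×445 + 2×D = 3106 + 2D
Σ(formed) = 4×777 + 4×445 = 4888
ΔH = Σ(broken) − Σ(formed) = (3106 + 2D) − (4888) = −1782 + 2D
Setting this equal to −806 kJ gives 2D = 976, so D = 488 kJ/mol.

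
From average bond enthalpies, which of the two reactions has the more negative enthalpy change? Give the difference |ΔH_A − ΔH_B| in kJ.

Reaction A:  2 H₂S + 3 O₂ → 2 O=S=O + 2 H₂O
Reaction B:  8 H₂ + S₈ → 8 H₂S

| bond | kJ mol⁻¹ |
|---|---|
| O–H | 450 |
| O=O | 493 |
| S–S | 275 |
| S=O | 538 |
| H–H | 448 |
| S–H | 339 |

Reaction A:
  Bonds broken (reactants):
    O=O: 3 × 493 = 1479
    S–H: 4 × 339 = 1356
    Σ(broken) = 2835 kJ
  Bonds formed (products):
    O–H: 4 × 450 = 1800
    S=O: 4 × 538 = 2152
    Σ(formed) = 3952 kJ
  ΔH_A = 2835 − 3952 = −1117 kJ
Reaction B:
  Bonds broken (reactants):
    H–H: 8 × 448 = 3584
    S–S: 8 × 275 = 2200
    Σ(broken) = 5784 kJ
  Bonds formed (products):
    S–H: 16 × 339 = 5424
    Σ(formed) = 5424 kJ
  ΔH_B = 5784 − 5424 = +360 kJ
ΔH_A − ΔH_B = −1477 kJ, so reaction A has the more negative ΔH; |ΔH_A − ΔH_B| = 1477 kJ.

Reaction A, by 1477 kJ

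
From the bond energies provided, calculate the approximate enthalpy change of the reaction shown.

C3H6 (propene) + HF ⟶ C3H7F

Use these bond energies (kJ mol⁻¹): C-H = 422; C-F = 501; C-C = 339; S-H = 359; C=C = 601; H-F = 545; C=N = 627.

ΔH ≈ −116 kJ

Bonds broken (reactants):
  C-C: 1 × 339 = 339
  C-H: 6 × 422 = 2532
  C=C: 1 × 601 = 601
  H-F: 1 × 545 = 545
  Σ(broken) = 4017 kJ
Bonds formed (products):
  C-C: 2 × 339 = 678
  C-F: 1 × 501 = 501
  C-H: 7 × 422 = 2954
  Σ(formed) = 4133 kJ
ΔH = Σ(broken) − Σ(formed) = 4017 − 4133 = −116 kJ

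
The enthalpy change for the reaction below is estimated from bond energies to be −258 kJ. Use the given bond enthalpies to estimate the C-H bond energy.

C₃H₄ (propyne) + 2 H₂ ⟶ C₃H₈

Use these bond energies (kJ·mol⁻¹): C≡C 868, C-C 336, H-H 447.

D(C-H) ≈ 421 kJ/mol

Let D be the C-H bond energy.
Σ(broken) = 1×868 + 1×336 + 4×D + 2×447 = 2098 + 4D
Σ(formed) = 2×336 + 8×D = 672 + 8D
ΔH = Σ(broken) − Σ(formed) = (2098 + 4D) − (672 + 8D) = +1426 − 4D
Setting this equal to −258 kJ gives 4D = 1684, so D = 421 kJ/mol.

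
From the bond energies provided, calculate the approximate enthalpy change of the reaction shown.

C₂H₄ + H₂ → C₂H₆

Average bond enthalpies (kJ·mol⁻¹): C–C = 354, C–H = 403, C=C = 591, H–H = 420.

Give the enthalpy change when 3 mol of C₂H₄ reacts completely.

ΔH = −447 kJ

Bonds broken (reactants):
  C–H: 4 × 403 = 1612
  C=C: 1 × 591 = 591
  H–H: 1 × 420 = 420
  Σ(broken) = 2623 kJ
Bonds formed (products):
  C–C: 1 × 354 = 354
  C–H: 6 × 403 = 2418
  Σ(formed) = 2772 kJ
ΔH = Σ(broken) − Σ(formed) = 2623 − 2772 = −149 kJ
For 3× the reaction as written: 3 × (−149) = −447 kJ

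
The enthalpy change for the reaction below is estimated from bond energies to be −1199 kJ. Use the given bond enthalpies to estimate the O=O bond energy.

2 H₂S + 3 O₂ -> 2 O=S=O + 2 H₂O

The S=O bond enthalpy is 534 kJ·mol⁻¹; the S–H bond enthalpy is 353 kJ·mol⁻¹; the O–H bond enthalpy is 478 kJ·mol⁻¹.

Let D be the O=O bond energy.
Σ(broken) = 3×D + 4×353 = 1412 + 3D
Σ(formed) = 4×478 + 4×534 = 4048
ΔH = Σ(broken) − Σ(formed) = (1412 + 3D) − (4048) = −2636 + 3D
Setting this equal to −1199 kJ gives 3D = 1437, so D = 479 kJ/mol.

D(O=O) ≈ 479 kJ/mol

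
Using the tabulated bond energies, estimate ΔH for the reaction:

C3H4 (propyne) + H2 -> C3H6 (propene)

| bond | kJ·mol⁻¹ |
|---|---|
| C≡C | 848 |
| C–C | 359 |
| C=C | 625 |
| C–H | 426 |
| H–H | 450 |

Bonds broken (reactants):
  C≡C: 1 × 848 = 848
  C–C: 1 × 359 = 359
  C–H: 4 × 426 = 1704
  H–H: 1 × 450 = 450
  Σ(broken) = 3361 kJ
Bonds formed (products):
  C–C: 1 × 359 = 359
  C–H: 6 × 426 = 2556
  C=C: 1 × 625 = 625
  Σ(formed) = 3540 kJ
ΔH = Σ(broken) − Σ(formed) = 3361 − 3540 = −179 kJ

ΔH ≈ −179 kJ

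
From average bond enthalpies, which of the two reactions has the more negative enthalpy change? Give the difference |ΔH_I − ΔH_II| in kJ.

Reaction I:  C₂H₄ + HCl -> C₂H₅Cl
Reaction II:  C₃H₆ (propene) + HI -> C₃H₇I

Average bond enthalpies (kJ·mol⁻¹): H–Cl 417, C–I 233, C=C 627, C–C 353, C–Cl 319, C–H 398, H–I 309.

Reaction I:
  Bonds broken (reactants):
    C–H: 4 × 398 = 1592
    C=C: 1 × 627 = 627
    H–Cl: 1 × 417 = 417
    Σ(broken) = 2636 kJ
  Bonds formed (products):
    C–C: 1 × 353 = 353
    C–Cl: 1 × 319 = 319
    C–H: 5 × 398 = 1990
    Σ(formed) = 2662 kJ
  ΔH_I = 2636 − 2662 = −26 kJ
Reaction II:
  Bonds broken (reactants):
    C–C: 1 × 353 = 353
    C–H: 6 × 398 = 2388
    C=C: 1 × 627 = 627
    H–I: 1 × 309 = 309
    Σ(broken) = 3677 kJ
  Bonds formed (products):
    C–C: 2 × 353 = 706
    C–H: 7 × 398 = 2786
    C–I: 1 × 233 = 233
    Σ(formed) = 3725 kJ
  ΔH_II = 3677 − 3725 = −48 kJ
ΔH_I − ΔH_II = +22 kJ, so reaction II has the more negative ΔH; |ΔH_I − ΔH_II| = 22 kJ.

Reaction II, by 22 kJ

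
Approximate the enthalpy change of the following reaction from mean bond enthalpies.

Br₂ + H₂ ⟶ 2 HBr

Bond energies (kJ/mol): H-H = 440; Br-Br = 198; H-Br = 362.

Bonds broken (reactants):
  Br-Br: 1 × 198 = 198
  H-H: 1 × 440 = 440
  Σ(broken) = 638 kJ
Bonds formed (products):
  H-Br: 2 × 362 = 724
  Σ(formed) = 724 kJ
ΔH = Σ(broken) − Σ(formed) = 638 − 724 = −86 kJ

ΔH ≈ −86 kJ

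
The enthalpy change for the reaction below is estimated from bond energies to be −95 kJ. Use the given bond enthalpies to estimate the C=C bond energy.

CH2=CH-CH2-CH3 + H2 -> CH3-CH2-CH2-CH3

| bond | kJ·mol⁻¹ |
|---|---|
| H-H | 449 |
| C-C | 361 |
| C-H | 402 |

D(C=C) ≈ 621 kJ/mol

Let D be the C=C bond energy.
Σ(broken) = 2×361 + 8×402 + 1×D + 1×449 = 4387 + D
Σ(formed) = 3×361 + 10×402 = 5103
ΔH = Σ(broken) − Σ(formed) = (4387 + D) − (5103) = −716 + D
Setting this equal to −95 kJ gives D = 621 kJ/mol.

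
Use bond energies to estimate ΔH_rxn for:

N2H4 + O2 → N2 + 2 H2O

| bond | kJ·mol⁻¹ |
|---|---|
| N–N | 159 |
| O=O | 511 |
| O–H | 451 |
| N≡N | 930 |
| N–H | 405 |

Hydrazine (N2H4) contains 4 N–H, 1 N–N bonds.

Bonds broken (reactants):
  N–H: 4 × 405 = 1620
  N–N: 1 × 159 = 159
  O=O: 1 × 511 = 511
  Σ(broken) = 2290 kJ
Bonds formed (products):
  N≡N: 1 × 930 = 930
  O–H: 4 × 451 = 1804
  Σ(formed) = 2734 kJ
ΔH = Σ(broken) − Σ(formed) = 2290 − 2734 = −444 kJ

ΔH ≈ −444 kJ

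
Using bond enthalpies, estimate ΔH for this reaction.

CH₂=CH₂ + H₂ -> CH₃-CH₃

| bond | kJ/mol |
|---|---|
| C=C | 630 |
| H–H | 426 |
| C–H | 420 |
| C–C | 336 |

Bonds broken (reactants):
  C–H: 4 × 420 = 1680
  C=C: 1 × 630 = 630
  H–H: 1 × 426 = 426
  Σ(broken) = 2736 kJ
Bonds formed (products):
  C–C: 1 × 336 = 336
  C–H: 6 × 420 = 2520
  Σ(formed) = 2856 kJ
ΔH = Σ(broken) − Σ(formed) = 2736 − 2856 = −120 kJ

ΔH ≈ −120 kJ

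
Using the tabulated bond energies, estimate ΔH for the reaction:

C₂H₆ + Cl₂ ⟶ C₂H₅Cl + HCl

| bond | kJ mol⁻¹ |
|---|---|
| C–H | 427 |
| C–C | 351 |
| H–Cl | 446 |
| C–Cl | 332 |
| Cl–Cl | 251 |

ΔH ≈ −100 kJ

Bonds broken (reactants):
  C–C: 1 × 351 = 351
  C–H: 6 × 427 = 2562
  Cl–Cl: 1 × 251 = 251
  Σ(broken) = 3164 kJ
Bonds formed (products):
  C–C: 1 × 351 = 351
  C–Cl: 1 × 332 = 332
  C–H: 5 × 427 = 2135
  H–Cl: 1 × 446 = 446
  Σ(formed) = 3264 kJ
ΔH = Σ(broken) − Σ(formed) = 3164 − 3264 = −100 kJ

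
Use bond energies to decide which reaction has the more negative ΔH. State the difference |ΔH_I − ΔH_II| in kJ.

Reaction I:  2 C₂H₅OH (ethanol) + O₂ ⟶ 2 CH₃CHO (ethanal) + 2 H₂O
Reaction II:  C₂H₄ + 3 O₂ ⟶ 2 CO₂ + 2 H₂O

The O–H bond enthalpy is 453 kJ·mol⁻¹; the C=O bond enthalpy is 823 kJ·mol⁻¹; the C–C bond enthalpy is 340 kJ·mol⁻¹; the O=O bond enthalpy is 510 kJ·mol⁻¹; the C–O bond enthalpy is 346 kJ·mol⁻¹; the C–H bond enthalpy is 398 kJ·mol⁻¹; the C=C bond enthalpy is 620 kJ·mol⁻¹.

Reaction II, by 808 kJ

Reaction I:
  Bonds broken (reactants):
    C–C: 2 × 340 = 680
    C–H: 10 × 398 = 3980
    C–O: 2 × 346 = 692
    O–H: 2 × 453 = 906
    O=O: 1 × 510 = 510
    Σ(broken) = 6768 kJ
  Bonds formed (products):
    C–C: 2 × 340 = 680
    C–H: 8 × 398 = 3184
    C=O: 2 × 823 = 1646
    O–H: 4 × 453 = 1812
    Σ(formed) = 7322 kJ
  ΔH_I = 6768 − 7322 = −554 kJ
Reaction II:
  Bonds broken (reactants):
    C–H: 4 × 398 = 1592
    C=C: 1 × 620 = 620
    O=O: 3 × 510 = 1530
    Σ(broken) = 3742 kJ
  Bonds formed (products):
    C=O: 4 × 823 = 3292
    O–H: 4 × 453 = 1812
    Σ(formed) = 5104 kJ
  ΔH_II = 3742 − 5104 = −1362 kJ
ΔH_I − ΔH_II = +808 kJ, so reaction II has the more negative ΔH; |ΔH_I − ΔH_II| = 808 kJ.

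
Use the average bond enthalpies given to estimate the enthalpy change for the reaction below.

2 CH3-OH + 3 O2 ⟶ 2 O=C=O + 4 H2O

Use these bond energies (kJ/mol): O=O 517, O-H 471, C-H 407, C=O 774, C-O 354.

ΔH ≈ −1221 kJ

Bonds broken (reactants):
  C-H: 6 × 407 = 2442
  C-O: 2 × 354 = 708
  O-H: 2 × 471 = 942
  O=O: 3 × 517 = 1551
  Σ(broken) = 5643 kJ
Bonds formed (products):
  C=O: 4 × 774 = 3096
  O-H: 8 × 471 = 3768
  Σ(formed) = 6864 kJ
ΔH = Σ(broken) − Σ(formed) = 5643 − 6864 = −1221 kJ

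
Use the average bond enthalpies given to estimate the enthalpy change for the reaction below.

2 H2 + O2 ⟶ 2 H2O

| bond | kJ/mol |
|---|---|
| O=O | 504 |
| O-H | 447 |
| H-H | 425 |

ΔH ≈ −434 kJ

Bonds broken (reactants):
  H-H: 2 × 425 = 850
  O=O: 1 × 504 = 504
  Σ(broken) = 1354 kJ
Bonds formed (products):
  O-H: 4 × 447 = 1788
  Σ(formed) = 1788 kJ
ΔH = Σ(broken) − Σ(formed) = 1354 − 1788 = −434 kJ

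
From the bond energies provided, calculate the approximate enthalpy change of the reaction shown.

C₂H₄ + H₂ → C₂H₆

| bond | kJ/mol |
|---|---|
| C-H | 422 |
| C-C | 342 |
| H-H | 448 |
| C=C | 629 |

ΔH ≈ −109 kJ

Bonds broken (reactants):
  C-H: 4 × 422 = 1688
  C=C: 1 × 629 = 629
  H-H: 1 × 448 = 448
  Σ(broken) = 2765 kJ
Bonds formed (products):
  C-C: 1 × 342 = 342
  C-H: 6 × 422 = 2532
  Σ(formed) = 2874 kJ
ΔH = Σ(broken) − Σ(formed) = 2765 − 2874 = −109 kJ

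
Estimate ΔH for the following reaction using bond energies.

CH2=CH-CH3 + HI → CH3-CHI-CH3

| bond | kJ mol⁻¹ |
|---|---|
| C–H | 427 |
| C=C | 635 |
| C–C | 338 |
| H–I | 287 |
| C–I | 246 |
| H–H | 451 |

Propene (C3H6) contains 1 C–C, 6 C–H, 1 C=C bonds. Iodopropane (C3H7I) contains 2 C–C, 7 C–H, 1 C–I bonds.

ΔH ≈ −89 kJ

Bonds broken (reactants):
  C–C: 1 × 338 = 338
  C–H: 6 × 427 = 2562
  C=C: 1 × 635 = 635
  H–I: 1 × 287 = 287
  Σ(broken) = 3822 kJ
Bonds formed (products):
  C–C: 2 × 338 = 676
  C–H: 7 × 427 = 2989
  C–I: 1 × 246 = 246
  Σ(formed) = 3911 kJ
ΔH = Σ(broken) − Σ(formed) = 3822 − 3911 = −89 kJ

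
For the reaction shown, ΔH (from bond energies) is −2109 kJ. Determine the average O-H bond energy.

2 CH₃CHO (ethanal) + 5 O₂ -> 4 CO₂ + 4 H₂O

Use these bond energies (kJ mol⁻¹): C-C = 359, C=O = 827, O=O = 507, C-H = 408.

D(O-H) ≈ 458 kJ/mol

Let D be the O-H bond energy.
Σ(broken) = 2×359 + 8×408 + 2×827 + 5×507 = 8171
Σ(formed) = 8×827 + 8×D = 6616 + 8D
ΔH = Σ(broken) − Σ(formed) = (8171) − (6616 + 8D) = +1555 − 8D
Setting this equal to −2109 kJ gives 8D = 3664, so D = 458 kJ/mol.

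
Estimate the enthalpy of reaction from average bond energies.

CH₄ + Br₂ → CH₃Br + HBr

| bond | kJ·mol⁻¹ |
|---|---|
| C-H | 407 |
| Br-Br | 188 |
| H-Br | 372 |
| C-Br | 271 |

ΔH ≈ −48 kJ

Bonds broken (reactants):
  Br-Br: 1 × 188 = 188
  C-H: 4 × 407 = 1628
  Σ(broken) = 1816 kJ
Bonds formed (products):
  C-Br: 1 × 271 = 271
  C-H: 3 × 407 = 1221
  H-Br: 1 × 372 = 372
  Σ(formed) = 1864 kJ
ΔH = Σ(broken) − Σ(formed) = 1816 − 1864 = −48 kJ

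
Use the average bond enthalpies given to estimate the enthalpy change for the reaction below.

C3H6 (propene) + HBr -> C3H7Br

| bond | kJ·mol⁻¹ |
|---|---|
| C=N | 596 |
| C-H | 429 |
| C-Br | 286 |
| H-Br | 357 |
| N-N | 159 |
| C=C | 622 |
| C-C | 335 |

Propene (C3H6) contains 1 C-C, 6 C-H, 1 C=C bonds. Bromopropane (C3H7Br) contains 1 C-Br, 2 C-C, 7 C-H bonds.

ΔH ≈ −71 kJ

Bonds broken (reactants):
  C-C: 1 × 335 = 335
  C-H: 6 × 429 = 2574
  C=C: 1 × 622 = 622
  H-Br: 1 × 357 = 357
  Σ(broken) = 3888 kJ
Bonds formed (products):
  C-Br: 1 × 286 = 286
  C-C: 2 × 335 = 670
  C-H: 7 × 429 = 3003
  Σ(formed) = 3959 kJ
ΔH = Σ(broken) − Σ(formed) = 3888 − 3959 = −71 kJ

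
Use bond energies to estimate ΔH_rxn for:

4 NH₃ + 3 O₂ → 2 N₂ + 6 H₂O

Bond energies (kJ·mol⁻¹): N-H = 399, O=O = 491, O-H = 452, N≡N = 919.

Bonds broken (reactants):
  N-H: 12 × 399 = 4788
  O=O: 3 × 491 = 1473
  Σ(broken) = 6261 kJ
Bonds formed (products):
  N≡N: 2 × 919 = 1838
  O-H: 12 × 452 = 5424
  Σ(formed) = 7262 kJ
ΔH = Σ(broken) − Σ(formed) = 6261 − 7262 = −1001 kJ

ΔH ≈ −1001 kJ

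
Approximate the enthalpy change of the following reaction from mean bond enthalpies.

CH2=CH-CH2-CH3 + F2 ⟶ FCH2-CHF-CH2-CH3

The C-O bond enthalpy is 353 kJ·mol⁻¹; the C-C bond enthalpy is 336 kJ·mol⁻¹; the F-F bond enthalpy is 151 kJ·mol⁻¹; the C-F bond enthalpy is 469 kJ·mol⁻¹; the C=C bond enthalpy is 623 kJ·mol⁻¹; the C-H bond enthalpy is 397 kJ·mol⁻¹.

ΔH ≈ −500 kJ

Bonds broken (reactants):
  C-C: 2 × 336 = 672
  C-H: 8 × 397 = 3176
  C=C: 1 × 623 = 623
  F-F: 1 × 151 = 151
  Σ(broken) = 4622 kJ
Bonds formed (products):
  C-C: 3 × 336 = 1008
  C-F: 2 × 469 = 938
  C-H: 8 × 397 = 3176
  Σ(formed) = 5122 kJ
ΔH = Σ(broken) − Σ(formed) = 4622 − 5122 = −500 kJ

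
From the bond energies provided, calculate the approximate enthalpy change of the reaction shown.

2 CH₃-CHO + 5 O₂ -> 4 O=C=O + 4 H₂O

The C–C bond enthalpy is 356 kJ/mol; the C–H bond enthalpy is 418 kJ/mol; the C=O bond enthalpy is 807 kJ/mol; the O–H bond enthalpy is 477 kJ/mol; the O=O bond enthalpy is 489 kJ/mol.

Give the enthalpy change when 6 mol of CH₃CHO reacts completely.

ΔH = −6471 kJ

Bonds broken (reactants):
  C–C: 2 × 356 = 712
  C–H: 8 × 418 = 3344
  C=O: 2 × 807 = 1614
  O=O: 5 × 489 = 2445
  Σ(broken) = 8115 kJ
Bonds formed (products):
  C=O: 8 × 807 = 6456
  O–H: 8 × 477 = 3816
  Σ(formed) = 10272 kJ
ΔH = Σ(broken) − Σ(formed) = 8115 − 10272 = −2157 kJ
For 3× the reaction as written: 3 × (−2157) = −6471 kJ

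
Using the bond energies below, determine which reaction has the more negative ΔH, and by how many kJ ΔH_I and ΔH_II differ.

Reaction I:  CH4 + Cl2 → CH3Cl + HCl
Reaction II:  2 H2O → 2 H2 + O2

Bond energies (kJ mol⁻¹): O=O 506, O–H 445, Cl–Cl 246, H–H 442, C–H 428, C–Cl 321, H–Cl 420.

Reaction I, by 457 kJ

Reaction I:
  Bonds broken (reactants):
    C–H: 4 × 428 = 1712
    Cl–Cl: 1 × 246 = 246
    Σ(broken) = 1958 kJ
  Bonds formed (products):
    C–Cl: 1 × 321 = 321
    C–H: 3 × 428 = 1284
    H–Cl: 1 × 420 = 420
    Σ(formed) = 2025 kJ
  ΔH_I = 1958 − 2025 = −67 kJ
Reaction II:
  Bonds broken (reactants):
    O–H: 4 × 445 = 1780
    Σ(broken) = 1780 kJ
  Bonds formed (products):
    H–H: 2 × 442 = 884
    O=O: 1 × 506 = 506
    Σ(formed) = 1390 kJ
  ΔH_II = 1780 − 1390 = +390 kJ
ΔH_I − ΔH_II = −457 kJ, so reaction I has the more negative ΔH; |ΔH_I − ΔH_II| = 457 kJ.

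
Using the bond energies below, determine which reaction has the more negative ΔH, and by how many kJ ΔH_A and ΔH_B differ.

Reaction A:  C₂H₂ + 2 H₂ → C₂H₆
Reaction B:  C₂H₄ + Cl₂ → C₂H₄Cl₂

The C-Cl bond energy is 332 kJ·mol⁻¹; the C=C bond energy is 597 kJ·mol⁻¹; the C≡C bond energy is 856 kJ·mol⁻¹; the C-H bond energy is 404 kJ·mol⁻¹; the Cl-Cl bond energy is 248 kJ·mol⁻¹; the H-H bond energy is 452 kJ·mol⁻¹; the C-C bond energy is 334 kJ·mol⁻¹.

Reaction A, by 37 kJ

Reaction A:
  Bonds broken (reactants):
    C≡C: 1 × 856 = 856
    C-H: 2 × 404 = 808
    H-H: 2 × 452 = 904
    Σ(broken) = 2568 kJ
  Bonds formed (products):
    C-C: 1 × 334 = 334
    C-H: 6 × 404 = 2424
    Σ(formed) = 2758 kJ
  ΔH_A = 2568 − 2758 = −190 kJ
Reaction B:
  Bonds broken (reactants):
    C-H: 4 × 404 = 1616
    C=C: 1 × 597 = 597
    Cl-Cl: 1 × 248 = 248
    Σ(broken) = 2461 kJ
  Bonds formed (products):
    C-C: 1 × 334 = 334
    C-Cl: 2 × 332 = 664
    C-H: 4 × 404 = 1616
    Σ(formed) = 2614 kJ
  ΔH_B = 2461 − 2614 = −153 kJ
ΔH_A − ΔH_B = −37 kJ, so reaction A has the more negative ΔH; |ΔH_A − ΔH_B| = 37 kJ.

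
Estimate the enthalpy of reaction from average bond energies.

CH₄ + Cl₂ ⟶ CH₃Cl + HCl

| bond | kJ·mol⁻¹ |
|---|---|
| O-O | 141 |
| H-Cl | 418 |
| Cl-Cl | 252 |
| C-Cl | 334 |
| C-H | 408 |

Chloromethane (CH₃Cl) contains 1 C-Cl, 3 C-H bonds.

ΔH ≈ −92 kJ

Bonds broken (reactants):
  C-H: 4 × 408 = 1632
  Cl-Cl: 1 × 252 = 252
  Σ(broken) = 1884 kJ
Bonds formed (products):
  C-Cl: 1 × 334 = 334
  C-H: 3 × 408 = 1224
  H-Cl: 1 × 418 = 418
  Σ(formed) = 1976 kJ
ΔH = Σ(broken) − Σ(formed) = 1884 − 1976 = −92 kJ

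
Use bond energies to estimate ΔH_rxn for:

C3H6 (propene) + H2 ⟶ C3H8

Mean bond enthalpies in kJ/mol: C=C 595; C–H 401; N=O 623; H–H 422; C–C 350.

Bonds broken (reactants):
  C–C: 1 × 350 = 350
  C–H: 6 × 401 = 2406
  C=C: 1 × 595 = 595
  H–H: 1 × 422 = 422
  Σ(broken) = 3773 kJ
Bonds formed (products):
  C–C: 2 × 350 = 700
  C–H: 8 × 401 = 3208
  Σ(formed) = 3908 kJ
ΔH = Σ(broken) − Σ(formed) = 3773 − 3908 = −135 kJ

ΔH ≈ −135 kJ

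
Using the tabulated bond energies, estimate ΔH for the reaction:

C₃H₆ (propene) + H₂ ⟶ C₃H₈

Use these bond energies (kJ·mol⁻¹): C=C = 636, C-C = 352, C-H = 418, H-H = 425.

ΔH ≈ −127 kJ

Bonds broken (reactants):
  C-C: 1 × 352 = 352
  C-H: 6 × 418 = 2508
  C=C: 1 × 636 = 636
  H-H: 1 × 425 = 425
  Σ(broken) = 3921 kJ
Bonds formed (products):
  C-C: 2 × 352 = 704
  C-H: 8 × 418 = 3344
  Σ(formed) = 4048 kJ
ΔH = Σ(broken) − Σ(formed) = 3921 − 4048 = −127 kJ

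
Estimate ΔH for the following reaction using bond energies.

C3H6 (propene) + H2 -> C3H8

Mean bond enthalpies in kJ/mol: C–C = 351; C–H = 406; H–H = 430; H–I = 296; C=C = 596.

Bonds broken (reactants):
  C–C: 1 × 351 = 351
  C–H: 6 × 406 = 2436
  C=C: 1 × 596 = 596
  H–H: 1 × 430 = 430
  Σ(broken) = 3813 kJ
Bonds formed (products):
  C–C: 2 × 351 = 702
  C–H: 8 × 406 = 3248
  Σ(formed) = 3950 kJ
ΔH = Σ(broken) − Σ(formed) = 3813 − 3950 = −137 kJ

ΔH ≈ −137 kJ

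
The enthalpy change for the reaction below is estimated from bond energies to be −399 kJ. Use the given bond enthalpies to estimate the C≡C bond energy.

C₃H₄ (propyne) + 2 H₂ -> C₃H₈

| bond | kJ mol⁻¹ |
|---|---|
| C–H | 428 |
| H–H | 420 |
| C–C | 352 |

D(C≡C) ≈ 825 kJ/mol

Let D be the C≡C bond energy.
Σ(broken) = 1×D + 1×352 + 4×428 + 2×420 = 2904 + D
Σ(formed) = 2×352 + 8×428 = 4128
ΔH = Σ(broken) − Σ(formed) = (2904 + D) − (4128) = −1224 + D
Setting this equal to −399 kJ gives D = 825 kJ/mol.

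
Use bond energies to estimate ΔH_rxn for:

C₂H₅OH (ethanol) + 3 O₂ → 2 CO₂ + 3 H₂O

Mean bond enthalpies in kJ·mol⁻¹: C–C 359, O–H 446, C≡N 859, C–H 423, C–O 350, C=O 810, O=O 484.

ΔH ≈ −1194 kJ

Bonds broken (reactants):
  C–C: 1 × 359 = 359
  C–H: 5 × 423 = 2115
  C–O: 1 × 350 = 350
  O–H: 1 × 446 = 446
  O=O: 3 × 484 = 1452
  Σ(broken) = 4722 kJ
Bonds formed (products):
  C=O: 4 × 810 = 3240
  O–H: 6 × 446 = 2676
  Σ(formed) = 5916 kJ
ΔH = Σ(broken) − Σ(formed) = 4722 − 5916 = −1194 kJ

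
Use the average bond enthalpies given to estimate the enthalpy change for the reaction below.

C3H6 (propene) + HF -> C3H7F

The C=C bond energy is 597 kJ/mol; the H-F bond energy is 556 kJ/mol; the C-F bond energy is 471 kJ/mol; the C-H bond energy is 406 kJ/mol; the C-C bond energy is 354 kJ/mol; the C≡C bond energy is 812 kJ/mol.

ΔH ≈ −78 kJ

Bonds broken (reactants):
  C-C: 1 × 354 = 354
  C-H: 6 × 406 = 2436
  C=C: 1 × 597 = 597
  H-F: 1 × 556 = 556
  Σ(broken) = 3943 kJ
Bonds formed (products):
  C-C: 2 × 354 = 708
  C-F: 1 × 471 = 471
  C-H: 7 × 406 = 2842
  Σ(formed) = 4021 kJ
ΔH = Σ(broken) − Σ(formed) = 3943 − 4021 = −78 kJ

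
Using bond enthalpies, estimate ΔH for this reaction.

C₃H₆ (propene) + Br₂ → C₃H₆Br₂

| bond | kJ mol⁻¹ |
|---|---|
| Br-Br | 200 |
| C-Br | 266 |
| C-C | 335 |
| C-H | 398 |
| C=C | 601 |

ΔH ≈ −66 kJ

Bonds broken (reactants):
  Br-Br: 1 × 200 = 200
  C-C: 1 × 335 = 335
  C-H: 6 × 398 = 2388
  C=C: 1 × 601 = 601
  Σ(broken) = 3524 kJ
Bonds formed (products):
  C-Br: 2 × 266 = 532
  C-C: 2 × 335 = 670
  C-H: 6 × 398 = 2388
  Σ(formed) = 3590 kJ
ΔH = Σ(broken) − Σ(formed) = 3524 − 3590 = −66 kJ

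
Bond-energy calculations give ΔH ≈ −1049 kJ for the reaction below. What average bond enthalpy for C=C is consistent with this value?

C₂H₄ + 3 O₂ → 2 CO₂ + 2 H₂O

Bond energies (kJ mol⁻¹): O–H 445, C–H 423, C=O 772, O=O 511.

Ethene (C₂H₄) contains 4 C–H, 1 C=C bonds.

D(C=C) ≈ 594 kJ/mol

Let D be the C=C bond energy.
Σ(broken) = 4×423 + 1×D + 3×511 = 3225 + D
Σ(formed) = 4×772 + 4×445 = 4868
ΔH = Σ(broken) − Σ(formed) = (3225 + D) − (4868) = −1643 + D
Setting this equal to −1049 kJ gives D = 594 kJ/mol.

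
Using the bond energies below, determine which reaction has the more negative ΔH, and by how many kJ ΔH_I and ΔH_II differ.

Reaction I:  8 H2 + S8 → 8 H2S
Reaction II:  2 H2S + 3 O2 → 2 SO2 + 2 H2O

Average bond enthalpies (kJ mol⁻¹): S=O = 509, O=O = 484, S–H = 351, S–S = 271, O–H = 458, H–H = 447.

Reaction I:
  Bonds broken (reactants):
    H–H: 8 × 447 = 3576
    S–S: 8 × 271 = 2168
    Σ(broken) = 5744 kJ
  Bonds formed (products):
    S–H: 16 × 351 = 5616
    Σ(formed) = 5616 kJ
  ΔH_I = 5744 − 5616 = +128 kJ
Reaction II:
  Bonds broken (reactants):
    O=O: 3 × 484 = 1452
    S–H: 4 × 351 = 1404
    Σ(broken) = 2856 kJ
  Bonds formed (products):
    O–H: 4 × 458 = 1832
    S=O: 4 × 509 = 2036
    Σ(formed) = 3868 kJ
  ΔH_II = 2856 − 3868 = −1012 kJ
ΔH_I − ΔH_II = +1140 kJ, so reaction II has the more negative ΔH; |ΔH_I − ΔH_II| = 1140 kJ.

Reaction II, by 1140 kJ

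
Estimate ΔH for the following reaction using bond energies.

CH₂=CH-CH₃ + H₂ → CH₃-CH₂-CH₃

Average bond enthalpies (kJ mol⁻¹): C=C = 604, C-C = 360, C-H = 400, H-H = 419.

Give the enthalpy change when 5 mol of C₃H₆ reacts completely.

ΔH = −685 kJ

Bonds broken (reactants):
  C-C: 1 × 360 = 360
  C-H: 6 × 400 = 2400
  C=C: 1 × 604 = 604
  H-H: 1 × 419 = 419
  Σ(broken) = 3783 kJ
Bonds formed (products):
  C-C: 2 × 360 = 720
  C-H: 8 × 400 = 3200
  Σ(formed) = 3920 kJ
ΔH = Σ(broken) − Σ(formed) = 3783 − 3920 = −137 kJ
For 5× the reaction as written: 5 × (−137) = −685 kJ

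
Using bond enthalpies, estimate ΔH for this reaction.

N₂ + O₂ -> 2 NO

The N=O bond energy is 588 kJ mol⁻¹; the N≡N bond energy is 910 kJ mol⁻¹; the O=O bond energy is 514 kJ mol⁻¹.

ΔH ≈ +248 kJ

Bonds broken (reactants):
  N≡N: 1 × 910 = 910
  O=O: 1 × 514 = 514
  Σ(broken) = 1424 kJ
Bonds formed (products):
  N=O: 2 × 588 = 1176
  Σ(formed) = 1176 kJ
ΔH = Σ(broken) − Σ(formed) = 1424 − 1176 = +248 kJ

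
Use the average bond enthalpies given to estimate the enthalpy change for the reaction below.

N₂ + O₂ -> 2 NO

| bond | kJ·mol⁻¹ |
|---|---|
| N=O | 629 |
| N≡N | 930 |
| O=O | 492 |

ΔH ≈ +164 kJ

Bonds broken (reactants):
  N≡N: 1 × 930 = 930
  O=O: 1 × 492 = 492
  Σ(broken) = 1422 kJ
Bonds formed (products):
  N=O: 2 × 629 = 1258
  Σ(formed) = 1258 kJ
ΔH = Σ(broken) − Σ(formed) = 1422 − 1258 = +164 kJ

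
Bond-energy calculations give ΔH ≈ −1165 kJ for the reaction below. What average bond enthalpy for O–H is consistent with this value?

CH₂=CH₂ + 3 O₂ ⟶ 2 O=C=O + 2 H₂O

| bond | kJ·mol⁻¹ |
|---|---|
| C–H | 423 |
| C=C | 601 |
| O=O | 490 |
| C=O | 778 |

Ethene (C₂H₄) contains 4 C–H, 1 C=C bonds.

D(O–H) ≈ 454 kJ/mol

Let D be the O–H bond energy.
Σ(broken) = 4×423 + 1×601 + 3×490 = 3763
Σ(formed) = 4×778 + 4×D = 3112 + 4D
ΔH = Σ(broken) − Σ(formed) = (3763) − (3112 + 4D) = +651 − 4D
Setting this equal to −1165 kJ gives 4D = 1816, so D = 454 kJ/mol.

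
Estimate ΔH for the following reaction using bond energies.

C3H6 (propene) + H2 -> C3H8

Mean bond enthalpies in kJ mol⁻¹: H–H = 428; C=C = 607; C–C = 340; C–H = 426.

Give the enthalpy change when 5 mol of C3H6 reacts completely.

ΔH = −785 kJ

Bonds broken (reactants):
  C–C: 1 × 340 = 340
  C–H: 6 × 426 = 2556
  C=C: 1 × 607 = 607
  H–H: 1 × 428 = 428
  Σ(broken) = 3931 kJ
Bonds formed (products):
  C–C: 2 × 340 = 680
  C–H: 8 × 426 = 3408
  Σ(formed) = 4088 kJ
ΔH = Σ(broken) − Σ(formed) = 3931 − 4088 = −157 kJ
For 5× the reaction as written: 5 × (−157) = −785 kJ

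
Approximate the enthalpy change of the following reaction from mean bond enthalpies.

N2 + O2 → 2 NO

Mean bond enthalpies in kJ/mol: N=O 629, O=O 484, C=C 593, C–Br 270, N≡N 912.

Bonds broken (reactants):
  N≡N: 1 × 912 = 912
  O=O: 1 × 484 = 484
  Σ(broken) = 1396 kJ
Bonds formed (products):
  N=O: 2 × 629 = 1258
  Σ(formed) = 1258 kJ
ΔH = Σ(broken) − Σ(formed) = 1396 − 1258 = +138 kJ

ΔH ≈ +138 kJ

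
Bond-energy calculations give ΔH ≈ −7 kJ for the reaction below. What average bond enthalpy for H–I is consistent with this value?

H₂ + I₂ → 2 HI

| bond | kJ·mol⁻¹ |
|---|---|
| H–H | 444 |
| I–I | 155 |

Let D be the H–I bond energy.
Σ(broken) = 1×444 + 1×155 = 599
Σ(formed) = 2×D = 2D
ΔH = Σ(broken) − Σ(formed) = (599) − (2D) = +599 − 2D
Setting this equal to −7 kJ gives 2D = 606, so D = 303 kJ/mol.

D(H–I) ≈ 303 kJ/mol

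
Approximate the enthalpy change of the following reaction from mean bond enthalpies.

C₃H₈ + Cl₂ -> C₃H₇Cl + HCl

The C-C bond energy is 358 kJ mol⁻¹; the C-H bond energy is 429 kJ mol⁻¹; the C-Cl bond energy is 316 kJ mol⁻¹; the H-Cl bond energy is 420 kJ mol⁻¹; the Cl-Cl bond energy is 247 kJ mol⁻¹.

Bonds broken (reactants):
  C-C: 2 × 358 = 716
  C-H: 8 × 429 = 3432
  Cl-Cl: 1 × 247 = 247
  Σ(broken) = 4395 kJ
Bonds formed (products):
  C-C: 2 × 358 = 716
  C-Cl: 1 × 316 = 316
  C-H: 7 × 429 = 3003
  H-Cl: 1 × 420 = 420
  Σ(formed) = 4455 kJ
ΔH = Σ(broken) − Σ(formed) = 4395 − 4455 = −60 kJ

ΔH ≈ −60 kJ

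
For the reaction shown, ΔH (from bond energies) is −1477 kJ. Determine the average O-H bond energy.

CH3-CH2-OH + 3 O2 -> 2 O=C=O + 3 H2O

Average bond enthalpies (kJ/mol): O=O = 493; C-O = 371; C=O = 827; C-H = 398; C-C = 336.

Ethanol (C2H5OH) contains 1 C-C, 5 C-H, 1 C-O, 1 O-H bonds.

D(O-H) ≈ 469 kJ/mol

Let D be the O-H bond energy.
Σ(broken) = 1×336 + 5×398 + 1×371 + 1×D + 3×493 = 4176 + D
Σ(formed) = 4×827 + 6×D = 3308 + 6D
ΔH = Σ(broken) − Σ(formed) = (4176 + D) − (3308 + 6D) = +868 − 5D
Setting this equal to −1477 kJ gives 5D = 2345, so D = 469 kJ/mol.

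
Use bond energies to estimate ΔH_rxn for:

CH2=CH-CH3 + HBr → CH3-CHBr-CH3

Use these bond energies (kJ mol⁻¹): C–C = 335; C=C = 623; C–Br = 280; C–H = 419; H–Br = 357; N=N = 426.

ΔH ≈ −54 kJ

Bonds broken (reactants):
  C–C: 1 × 335 = 335
  C–H: 6 × 419 = 2514
  C=C: 1 × 623 = 623
  H–Br: 1 × 357 = 357
  Σ(broken) = 3829 kJ
Bonds formed (products):
  C–Br: 1 × 280 = 280
  C–C: 2 × 335 = 670
  C–H: 7 × 419 = 2933
  Σ(formed) = 3883 kJ
ΔH = Σ(broken) − Σ(formed) = 3829 − 3883 = −54 kJ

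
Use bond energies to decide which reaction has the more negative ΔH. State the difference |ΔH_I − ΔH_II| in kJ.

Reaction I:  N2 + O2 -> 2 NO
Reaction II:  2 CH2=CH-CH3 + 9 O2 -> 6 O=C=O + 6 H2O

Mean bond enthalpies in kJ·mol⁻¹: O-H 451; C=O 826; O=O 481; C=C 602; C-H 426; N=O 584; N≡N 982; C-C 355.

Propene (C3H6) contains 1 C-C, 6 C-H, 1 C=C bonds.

Reaction II, by 4264 kJ

Reaction I:
  Bonds broken (reactants):
    N≡N: 1 × 982 = 982
    O=O: 1 × 481 = 481
    Σ(broken) = 1463 kJ
  Bonds formed (products):
    N=O: 2 × 584 = 1168
    Σ(formed) = 1168 kJ
  ΔH_I = 1463 − 1168 = +295 kJ
Reaction II:
  Bonds broken (reactants):
    C-C: 2 × 355 = 710
    C-H: 12 × 426 = 5112
    C=C: 2 × 602 = 1204
    O=O: 9 × 481 = 4329
    Σ(broken) = 11355 kJ
  Bonds formed (products):
    C=O: 12 × 826 = 9912
    O-H: 12 × 451 = 5412
    Σ(formed) = 15324 kJ
  ΔH_II = 11355 − 15324 = −3969 kJ
ΔH_I − ΔH_II = +4264 kJ, so reaction II has the more negative ΔH; |ΔH_I − ΔH_II| = 4264 kJ.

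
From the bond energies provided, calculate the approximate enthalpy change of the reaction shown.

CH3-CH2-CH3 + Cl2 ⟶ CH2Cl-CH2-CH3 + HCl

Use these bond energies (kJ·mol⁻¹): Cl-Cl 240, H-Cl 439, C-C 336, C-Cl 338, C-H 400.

ΔH ≈ −137 kJ

Bonds broken (reactants):
  C-C: 2 × 336 = 672
  C-H: 8 × 400 = 3200
  Cl-Cl: 1 × 240 = 240
  Σ(broken) = 4112 kJ
Bonds formed (products):
  C-C: 2 × 336 = 672
  C-Cl: 1 × 338 = 338
  C-H: 7 × 400 = 2800
  H-Cl: 1 × 439 = 439
  Σ(formed) = 4249 kJ
ΔH = Σ(broken) − Σ(formed) = 4112 − 4249 = −137 kJ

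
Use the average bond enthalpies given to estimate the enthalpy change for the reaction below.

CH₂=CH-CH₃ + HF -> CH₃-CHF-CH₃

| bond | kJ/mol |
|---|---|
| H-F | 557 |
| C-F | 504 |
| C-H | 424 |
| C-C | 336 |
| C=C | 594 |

ΔH ≈ −113 kJ

Bonds broken (reactants):
  C-C: 1 × 336 = 336
  C-H: 6 × 424 = 2544
  C=C: 1 × 594 = 594
  H-F: 1 × 557 = 557
  Σ(broken) = 4031 kJ
Bonds formed (products):
  C-C: 2 × 336 = 672
  C-F: 1 × 504 = 504
  C-H: 7 × 424 = 2968
  Σ(formed) = 4144 kJ
ΔH = Σ(broken) − Σ(formed) = 4031 − 4144 = −113 kJ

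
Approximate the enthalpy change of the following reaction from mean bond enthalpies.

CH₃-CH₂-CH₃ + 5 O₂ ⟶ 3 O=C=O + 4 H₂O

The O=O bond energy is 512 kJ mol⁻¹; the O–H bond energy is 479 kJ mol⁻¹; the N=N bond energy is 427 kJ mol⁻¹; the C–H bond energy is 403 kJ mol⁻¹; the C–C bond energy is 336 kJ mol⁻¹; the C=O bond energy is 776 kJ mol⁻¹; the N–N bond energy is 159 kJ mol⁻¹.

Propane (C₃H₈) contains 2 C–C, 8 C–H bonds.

ΔH ≈ −2032 kJ

Bonds broken (reactants):
  C–C: 2 × 336 = 672
  C–H: 8 × 403 = 3224
  O=O: 5 × 512 = 2560
  Σ(broken) = 6456 kJ
Bonds formed (products):
  C=O: 6 × 776 = 4656
  O–H: 8 × 479 = 3832
  Σ(formed) = 8488 kJ
ΔH = Σ(broken) − Σ(formed) = 6456 − 8488 = −2032 kJ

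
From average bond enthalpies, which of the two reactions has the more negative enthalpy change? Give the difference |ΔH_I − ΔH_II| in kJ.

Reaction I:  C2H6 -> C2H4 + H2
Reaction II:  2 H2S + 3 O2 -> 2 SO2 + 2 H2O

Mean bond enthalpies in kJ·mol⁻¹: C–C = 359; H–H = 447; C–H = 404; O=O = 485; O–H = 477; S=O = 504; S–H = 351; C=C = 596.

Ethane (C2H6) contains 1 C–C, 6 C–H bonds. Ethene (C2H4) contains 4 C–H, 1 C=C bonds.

Reaction II, by 1189 kJ

Reaction I:
  Bonds broken (reactants):
    C–C: 1 × 359 = 359
    C–H: 6 × 404 = 2424
    Σ(broken) = 2783 kJ
  Bonds formed (products):
    C–H: 4 × 404 = 1616
    C=C: 1 × 596 = 596
    H–H: 1 × 447 = 447
    Σ(formed) = 2659 kJ
  ΔH_I = 2783 − 2659 = +124 kJ
Reaction II:
  Bonds broken (reactants):
    O=O: 3 × 485 = 1455
    S–H: 4 × 351 = 1404
    Σ(broken) = 2859 kJ
  Bonds formed (products):
    O–H: 4 × 477 = 1908
    S=O: 4 × 504 = 2016
    Σ(formed) = 3924 kJ
  ΔH_II = 2859 − 3924 = −1065 kJ
ΔH_I − ΔH_II = +1189 kJ, so reaction II has the more negative ΔH; |ΔH_I − ΔH_II| = 1189 kJ.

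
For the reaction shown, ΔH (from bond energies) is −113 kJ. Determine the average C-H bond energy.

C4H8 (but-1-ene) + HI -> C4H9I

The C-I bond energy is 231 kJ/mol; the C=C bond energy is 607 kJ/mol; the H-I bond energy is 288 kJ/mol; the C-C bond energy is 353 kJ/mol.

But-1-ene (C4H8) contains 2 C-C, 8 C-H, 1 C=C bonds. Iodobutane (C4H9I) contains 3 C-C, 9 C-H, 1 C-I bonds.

Let D be the C-H bond energy.
Σ(broken) = 2×353 + 8×D + 1×607 + 1×288 = 1601 + 8D
Σ(formed) = 3×353 + 9×D + 1×231 = 1290 + 9D
ΔH = Σ(broken) − Σ(formed) = (1601 + 8D) − (1290 + 9D) = +311 − D
Setting this equal to −113 kJ gives D = 424 kJ/mol.

D(C-H) ≈ 424 kJ/mol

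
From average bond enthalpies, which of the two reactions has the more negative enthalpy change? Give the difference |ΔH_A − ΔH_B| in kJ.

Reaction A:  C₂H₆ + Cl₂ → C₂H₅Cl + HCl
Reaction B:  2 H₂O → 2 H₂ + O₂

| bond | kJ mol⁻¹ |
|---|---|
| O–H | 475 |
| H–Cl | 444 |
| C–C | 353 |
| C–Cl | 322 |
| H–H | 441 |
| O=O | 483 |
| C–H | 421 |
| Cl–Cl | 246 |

Reaction A:
  Bonds broken (reactants):
    C–C: 1 × 353 = 353
    C–H: 6 × 421 = 2526
    Cl–Cl: 1 × 246 = 246
    Σ(broken) = 3125 kJ
  Bonds formed (products):
    C–C: 1 × 353 = 353
    C–Cl: 1 × 322 = 322
    C–H: 5 × 421 = 2105
    H–Cl: 1 × 444 = 444
    Σ(formed) = 3224 kJ
  ΔH_A = 3125 − 3224 = −99 kJ
Reaction B:
  Bonds broken (reactants):
    O–H: 4 × 475 = 1900
    Σ(broken) = 1900 kJ
  Bonds formed (products):
    H–H: 2 × 441 = 882
    O=O: 1 × 483 = 483
    Σ(formed) = 1365 kJ
  ΔH_B = 1900 − 1365 = +535 kJ
ΔH_A − ΔH_B = −634 kJ, so reaction A has the more negative ΔH; |ΔH_A − ΔH_B| = 634 kJ.

Reaction A, by 634 kJ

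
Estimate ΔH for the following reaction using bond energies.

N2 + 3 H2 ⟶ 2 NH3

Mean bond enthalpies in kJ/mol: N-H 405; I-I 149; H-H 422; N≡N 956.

Bonds broken (reactants):
  H-H: 3 × 422 = 1266
  N≡N: 1 × 956 = 956
  Σ(broken) = 2222 kJ
Bonds formed (products):
  N-H: 6 × 405 = 2430
  Σ(formed) = 2430 kJ
ΔH = Σ(broken) − Σ(formed) = 2222 − 2430 = −208 kJ

ΔH ≈ −208 kJ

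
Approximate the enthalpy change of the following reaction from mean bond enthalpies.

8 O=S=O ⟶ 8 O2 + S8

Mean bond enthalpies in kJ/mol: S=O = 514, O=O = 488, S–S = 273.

ΔH ≈ +2136 kJ

Bonds broken (reactants):
  S=O: 16 × 514 = 8224
  Σ(broken) = 8224 kJ
Bonds formed (products):
  O=O: 8 × 488 = 3904
  S–S: 8 × 273 = 2184
  Σ(formed) = 6088 kJ
ΔH = Σ(broken) − Σ(formed) = 8224 − 6088 = +2136 kJ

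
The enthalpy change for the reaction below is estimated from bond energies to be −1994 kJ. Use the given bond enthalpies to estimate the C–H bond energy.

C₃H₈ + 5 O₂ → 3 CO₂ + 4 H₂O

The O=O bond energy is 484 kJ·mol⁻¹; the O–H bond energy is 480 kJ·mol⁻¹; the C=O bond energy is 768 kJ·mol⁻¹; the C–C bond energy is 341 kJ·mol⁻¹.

D(C–H) ≈ 419 kJ/mol

Let D be the C–H bond energy.
Σ(broken) = 2×341 + 8×D + 5×484 = 3102 + 8D
Σ(formed) = 6×768 + 8×480 = 8448
ΔH = Σ(broken) − Σ(formed) = (3102 + 8D) − (8448) = −5346 + 8D
Setting this equal to −1994 kJ gives 8D = 3352, so D = 419 kJ/mol.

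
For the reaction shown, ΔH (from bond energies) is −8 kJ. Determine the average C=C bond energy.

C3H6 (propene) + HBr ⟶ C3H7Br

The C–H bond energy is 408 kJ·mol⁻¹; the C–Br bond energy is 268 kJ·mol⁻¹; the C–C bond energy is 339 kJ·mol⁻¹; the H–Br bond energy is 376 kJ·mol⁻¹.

Let D be the C=C bond energy.
Σ(broken) = 1×339 + 6×408 + 1×D + 1×376 = 3163 + D
Σ(formed) = 1×268 + 2×339 + 7×408 = 3802
ΔH = Σ(broken) − Σ(formed) = (3163 + D) − (3802) = −639 + D
Setting this equal to −8 kJ gives D = 631 kJ/mol.

D(C=C) ≈ 631 kJ/mol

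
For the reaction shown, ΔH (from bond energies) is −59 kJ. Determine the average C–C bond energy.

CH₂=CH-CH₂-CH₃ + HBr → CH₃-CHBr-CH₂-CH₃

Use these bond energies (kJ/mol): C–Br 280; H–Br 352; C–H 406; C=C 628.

Let D be the C–C bond energy.
Σ(broken) = 2×D + 8×406 + 1×628 + 1×352 = 4228 + 2D
Σ(formed) = 1×280 + 3×D + 9×406 = 3934 + 3D
ΔH = Σ(broken) − Σ(formed) = (4228 + 2D) − (3934 + 3D) = +294 − D
Setting this equal to −59 kJ gives D = 353 kJ/mol.

D(C–C) ≈ 353 kJ/mol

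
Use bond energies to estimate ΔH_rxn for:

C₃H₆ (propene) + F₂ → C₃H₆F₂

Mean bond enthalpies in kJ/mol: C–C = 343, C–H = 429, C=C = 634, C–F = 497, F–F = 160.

Bonds broken (reactants):
  C–C: 1 × 343 = 343
  C–H: 6 × 429 = 2574
  C=C: 1 × 634 = 634
  F–F: 1 × 160 = 160
  Σ(broken) = 3711 kJ
Bonds formed (products):
  C–C: 2 × 343 = 686
  C–F: 2 × 497 = 994
  C–H: 6 × 429 = 2574
  Σ(formed) = 4254 kJ
ΔH = Σ(broken) − Σ(formed) = 3711 − 4254 = −543 kJ

ΔH ≈ −543 kJ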